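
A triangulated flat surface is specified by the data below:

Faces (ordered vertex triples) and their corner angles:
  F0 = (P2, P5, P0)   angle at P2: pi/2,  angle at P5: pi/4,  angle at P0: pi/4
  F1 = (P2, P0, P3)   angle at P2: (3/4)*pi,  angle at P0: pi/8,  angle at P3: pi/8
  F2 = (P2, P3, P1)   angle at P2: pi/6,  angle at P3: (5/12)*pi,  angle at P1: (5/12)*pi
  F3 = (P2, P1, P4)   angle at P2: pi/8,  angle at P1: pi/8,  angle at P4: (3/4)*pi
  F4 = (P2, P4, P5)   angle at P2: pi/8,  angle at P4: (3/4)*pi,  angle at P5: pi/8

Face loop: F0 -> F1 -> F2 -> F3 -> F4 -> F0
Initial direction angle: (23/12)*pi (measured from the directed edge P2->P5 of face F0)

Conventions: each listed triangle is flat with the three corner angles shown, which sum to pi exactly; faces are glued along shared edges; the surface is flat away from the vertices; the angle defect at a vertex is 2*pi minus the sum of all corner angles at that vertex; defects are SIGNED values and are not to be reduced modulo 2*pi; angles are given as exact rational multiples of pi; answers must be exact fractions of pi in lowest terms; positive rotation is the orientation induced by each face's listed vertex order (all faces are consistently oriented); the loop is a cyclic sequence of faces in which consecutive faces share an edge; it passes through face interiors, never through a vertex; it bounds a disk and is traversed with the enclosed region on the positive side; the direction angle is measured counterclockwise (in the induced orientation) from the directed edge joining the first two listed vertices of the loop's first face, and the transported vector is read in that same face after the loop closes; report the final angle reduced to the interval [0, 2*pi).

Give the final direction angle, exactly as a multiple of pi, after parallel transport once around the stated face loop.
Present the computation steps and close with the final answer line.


enclosed vertex P2: corner angles sum to (5/3)*pi, defect = 2*pi - (5/3)*pi = pi/3
by Gauss-Bonnet the loop rotates the vector by the enclosed defect sum (positive orientation, mod 2*pi)
final angle = (23/12)*pi + pi/3 = pi/4 (mod 2*pi)

Answer: final direction angle = pi/4


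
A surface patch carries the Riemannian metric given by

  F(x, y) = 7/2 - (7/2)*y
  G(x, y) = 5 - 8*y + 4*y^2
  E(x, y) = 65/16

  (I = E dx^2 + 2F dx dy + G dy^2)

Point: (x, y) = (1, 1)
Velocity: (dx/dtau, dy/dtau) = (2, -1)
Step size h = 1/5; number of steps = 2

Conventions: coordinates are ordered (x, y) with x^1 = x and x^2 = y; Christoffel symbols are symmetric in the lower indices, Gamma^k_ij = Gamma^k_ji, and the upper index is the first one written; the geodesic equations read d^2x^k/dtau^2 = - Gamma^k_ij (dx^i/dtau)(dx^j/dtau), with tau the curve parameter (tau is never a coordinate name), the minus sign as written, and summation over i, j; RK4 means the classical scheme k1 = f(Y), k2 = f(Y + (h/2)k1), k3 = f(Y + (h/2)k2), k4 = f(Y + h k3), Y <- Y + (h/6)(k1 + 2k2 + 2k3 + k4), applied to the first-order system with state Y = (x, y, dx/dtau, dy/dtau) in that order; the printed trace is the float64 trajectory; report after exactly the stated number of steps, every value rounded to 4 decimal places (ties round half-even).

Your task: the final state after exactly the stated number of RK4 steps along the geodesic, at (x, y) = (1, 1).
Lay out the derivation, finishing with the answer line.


f(Y) = (dx/dtau, dy/dtau, -Gamma^x_ij Y'^i Y'^j, -Gamma^y_ij Y'^i Y'^j) with the Gammas evaluated at the stage position; h = 0.200000; intermediate values shown to 6 dp
step 0: x = 1.0000, y = 1.0000, dx/dtau = 2.0000, dy/dtau = -1.0000
step 1:
  k1: at (x, y) = (1.000000, 1.000000), (dx/dtau, dy/dtau) = (2.000000, -1.000000); Gamma_xxx = 0.000000, Gamma_xxy = 0.000000, Gamma_xyy = -0.861538, Gamma_yxx = 0.000000, Gamma_yxy = 0.000000, Gamma_yyy = 0.000000; k1 = (2.000000, -1.000000, 0.861538, 0.000000)
  k2: at (x, y) = (1.200000, 0.900000), (dx/dtau, dy/dtau) = (2.086154, -1.000000); Gamma_xxx = 0.000000, Gamma_xxy = 0.000000, Gamma_xyy = -0.853138, Gamma_yxx = 0.000000, Gamma_yxy = 0.000000, Gamma_yyy = -0.097502; k2 = (2.086154, -1.000000, 0.853138, 0.097502)
  k3: at (x, y) = (1.208615, 0.900000), (dx/dtau, dy/dtau) = (2.085314, -0.990250); Gamma_xxx = 0.000000, Gamma_xxy = 0.000000, Gamma_xyy = -0.853138, Gamma_yxx = 0.000000, Gamma_yxy = 0.000000, Gamma_yyy = -0.097502; k3 = (2.085314, -0.990250, 0.836583, 0.095609)
  k4: at (x, y) = (1.417063, 0.801950), (dx/dtau, dy/dtau) = (2.167317, -0.980878); Gamma_xxx = 0.000000, Gamma_xxy = 0.000000, Gamma_xyy = -0.829503, Gamma_yxx = 0.000000, Gamma_yxy = 0.000000, Gamma_yyy = -0.187752; k4 = (2.167317, -0.980878, 0.798083, 0.180640)
  Y <- Y + (h/6)(k1 + 2k2 + 2k3 + k4): x = 1.4170, y = 0.8013, dx/dtau = 2.1680, dy/dtau = -0.9811
step 2:
  k1: at (x, y) = (1.417008, 0.801287), (dx/dtau, dy/dtau) = (2.167969, -0.981105); Gamma_xxx = 0.000000, Gamma_xxy = 0.000000, Gamma_xyy = -0.829296, Gamma_yxx = 0.000000, Gamma_yxy = 0.000000, Gamma_yyy = -0.188333; k1 = (2.167969, -0.981105, 0.798252, 0.181283)
  k2: at (x, y) = (1.633805, 0.703177), (dx/dtau, dy/dtau) = (2.247794, -0.962976); Gamma_xxx = 0.000000, Gamma_xxy = 0.000000, Gamma_xyy = -0.792767, Gamma_yxx = 0.000000, Gamma_yxy = 0.000000, Gamma_yyy = -0.268927; k2 = (2.247794, -0.962976, 0.735151, 0.249383)
  k3: at (x, y) = (1.641788, 0.704990), (dx/dtau, dy/dtau) = (2.241484, -0.956166); Gamma_xxx = 0.000000, Gamma_xxy = 0.000000, Gamma_xyy = -0.793538, Gamma_yxx = 0.000000, Gamma_yxy = 0.000000, Gamma_yyy = -0.267545; k3 = (2.241484, -0.956166, 0.725496, 0.244604)
  k4: at (x, y) = (1.865305, 0.610054), (dx/dtau, dy/dtau) = (2.313068, -0.932184); Gamma_xxx = 0.000000, Gamma_xxy = 0.000000, Gamma_xyy = -0.749347, Gamma_yxx = 0.000000, Gamma_yxy = 0.000000, Gamma_yyy = -0.333948; k4 = (2.313068, -0.932184, 0.651158, 0.290190)
  Y <- Y + (h/6)(k1 + 2k2 + 2k3 + k4): x = 1.8657, y = 0.6096, dx/dtau = 2.3137, dy/dtau = -0.9325

Answer: x = 1.8657, y = 0.6096, dx/dtau = 2.3137, dy/dtau = -0.9325


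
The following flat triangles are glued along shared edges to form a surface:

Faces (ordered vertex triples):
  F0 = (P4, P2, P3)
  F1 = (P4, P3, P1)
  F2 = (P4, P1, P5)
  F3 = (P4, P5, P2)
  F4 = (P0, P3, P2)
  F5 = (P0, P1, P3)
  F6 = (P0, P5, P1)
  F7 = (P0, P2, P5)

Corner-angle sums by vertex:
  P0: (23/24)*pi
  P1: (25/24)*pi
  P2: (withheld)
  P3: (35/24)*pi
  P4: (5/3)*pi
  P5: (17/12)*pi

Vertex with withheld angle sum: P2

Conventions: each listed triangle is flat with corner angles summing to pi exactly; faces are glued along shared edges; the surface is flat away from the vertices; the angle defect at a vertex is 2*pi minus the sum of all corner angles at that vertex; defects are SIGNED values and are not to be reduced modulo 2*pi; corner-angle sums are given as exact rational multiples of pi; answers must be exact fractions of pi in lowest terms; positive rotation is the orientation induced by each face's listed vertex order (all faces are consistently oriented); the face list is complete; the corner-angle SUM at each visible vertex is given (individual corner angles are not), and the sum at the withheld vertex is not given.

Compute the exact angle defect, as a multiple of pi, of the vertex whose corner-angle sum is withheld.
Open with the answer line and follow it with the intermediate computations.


Answer: defect(P2) = (13/24)*pi

V = 6, E = 12, F = 8; chi = V - E + F = 2
Gauss-Bonnet: total defect = 2*pi*chi = 4*pi; visible defects sum to (83/24)*pi


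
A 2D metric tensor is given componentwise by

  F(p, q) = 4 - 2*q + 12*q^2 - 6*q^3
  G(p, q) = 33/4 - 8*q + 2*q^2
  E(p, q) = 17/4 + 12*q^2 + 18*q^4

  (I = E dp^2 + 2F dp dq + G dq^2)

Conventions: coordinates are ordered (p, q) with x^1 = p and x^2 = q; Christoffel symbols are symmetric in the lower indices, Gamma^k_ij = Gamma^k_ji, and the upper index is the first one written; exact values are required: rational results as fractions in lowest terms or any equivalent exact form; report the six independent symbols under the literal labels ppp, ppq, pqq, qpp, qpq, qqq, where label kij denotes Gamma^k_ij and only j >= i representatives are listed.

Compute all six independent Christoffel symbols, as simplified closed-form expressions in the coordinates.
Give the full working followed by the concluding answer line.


E = 17/4 + 12*q^2 + 18*q^4; F = 4 - 2*q + 12*q^2 - 6*q^3; G = 33/4 - 8*q + 2*q^2
Gamma^k_ij = (1/2) g^{kl} (d_i g_jl + d_j g_il - d_l g_ij), with g^inv = (1/(EG-F^2)) [[G, -F], [-F, E]]
first partials: E_p = 0, E_q = 24*q + 72*q^3, F_p = 0, F_q = -2 + 24*q - 18*q^2, G_p = 0, G_q = -8 + 4*q
D = EG - F^2 = 305/16 - 18*q + (15/2)*q^2 + (9/2)*q^4
expanded: Gamma^p_pp = (G E_p - 2F F_p + F E_q)/(2D), Gamma^p_pq = (G E_q - F G_p)/(2D), Gamma^p_qq = (2G F_q - G G_p - F G_q)/(2D), Gamma^q_pp = (2E F_p - E E_q - F E_p)/(2D), Gamma^q_pq = (E G_p - F E_q)/(2D), Gamma^q_qq = (E G_q - 2F F_q + F G_p)/(2D); substitute and cancel common factors

Answer: Gamma_ppp = (-3456*q^6 + 6912*q^5 - 2304*q^4 + 4608*q^3 - 384*q^2 + 768*q)/(72*q^4 + 120*q^2 - 288*q + 305), Gamma_ppq = (1152*q^5 - 4608*q^4 + 5136*q^3 - 1536*q^2 + 1584*q)/(72*q^4 + 120*q^2 - 288*q + 305), Gamma_pqq = (-384*q^4 + 2304*q^3 - 4680*q^2 + 3168*q - 8)/(72*q^4 + 120*q^2 - 288*q + 305), Gamma_qpp = (-10368*q^7 - 10368*q^5 - 4752*q^3 - 816*q)/(72*q^4 + 120*q^2 - 288*q + 305), Gamma_qpq = (3456*q^6 - 6912*q^5 + 2304*q^4 - 4608*q^3 + 384*q^2 - 768*q)/(72*q^4 + 120*q^2 - 288*q + 305), Gamma_qqq = (-1152*q^5 + 4608*q^4 - 4992*q^3 + 1536*q^2 - 1464*q - 144)/(72*q^4 + 120*q^2 - 288*q + 305)


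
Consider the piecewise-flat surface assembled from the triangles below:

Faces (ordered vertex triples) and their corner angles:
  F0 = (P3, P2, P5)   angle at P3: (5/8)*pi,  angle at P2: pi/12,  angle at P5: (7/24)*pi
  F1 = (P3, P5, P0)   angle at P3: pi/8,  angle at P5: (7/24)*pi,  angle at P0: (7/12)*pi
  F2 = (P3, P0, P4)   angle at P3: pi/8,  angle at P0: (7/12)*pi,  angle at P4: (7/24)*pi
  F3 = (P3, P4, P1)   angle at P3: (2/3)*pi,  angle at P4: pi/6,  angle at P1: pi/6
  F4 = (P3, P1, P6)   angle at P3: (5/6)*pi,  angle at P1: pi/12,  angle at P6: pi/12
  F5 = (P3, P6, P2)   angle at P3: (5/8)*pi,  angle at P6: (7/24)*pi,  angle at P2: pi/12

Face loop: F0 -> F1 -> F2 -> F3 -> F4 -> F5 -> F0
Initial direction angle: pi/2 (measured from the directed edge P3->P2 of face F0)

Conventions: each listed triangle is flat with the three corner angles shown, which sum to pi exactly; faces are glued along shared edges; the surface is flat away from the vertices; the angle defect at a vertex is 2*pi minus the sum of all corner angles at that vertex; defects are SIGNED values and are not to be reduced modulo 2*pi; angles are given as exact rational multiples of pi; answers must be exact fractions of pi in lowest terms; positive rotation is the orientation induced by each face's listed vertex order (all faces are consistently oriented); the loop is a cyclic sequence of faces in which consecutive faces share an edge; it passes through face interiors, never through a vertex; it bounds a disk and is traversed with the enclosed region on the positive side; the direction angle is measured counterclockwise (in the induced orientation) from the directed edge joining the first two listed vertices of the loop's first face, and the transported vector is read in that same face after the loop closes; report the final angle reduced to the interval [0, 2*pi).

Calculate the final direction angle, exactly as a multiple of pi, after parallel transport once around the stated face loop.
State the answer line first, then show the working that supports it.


Answer: final direction angle = (3/2)*pi

enclosed vertex P3: corner angles sum to 3*pi, defect = 2*pi - 3*pi = -pi
adding the enclosed defects to the starting angle (mod 2*pi, induced orientation) gives the holonomy
final angle = pi/2 - pi = (3/2)*pi (mod 2*pi)


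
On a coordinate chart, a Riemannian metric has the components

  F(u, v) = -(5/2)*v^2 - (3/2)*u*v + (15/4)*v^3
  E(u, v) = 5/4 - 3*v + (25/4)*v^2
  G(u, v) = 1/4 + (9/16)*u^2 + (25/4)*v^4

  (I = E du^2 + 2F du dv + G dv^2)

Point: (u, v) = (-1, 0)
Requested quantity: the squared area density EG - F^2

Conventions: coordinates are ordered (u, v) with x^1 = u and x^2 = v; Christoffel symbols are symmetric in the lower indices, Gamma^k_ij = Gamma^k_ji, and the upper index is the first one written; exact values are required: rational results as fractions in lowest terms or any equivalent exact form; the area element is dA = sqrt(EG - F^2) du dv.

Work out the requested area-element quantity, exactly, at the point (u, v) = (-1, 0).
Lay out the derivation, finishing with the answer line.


E = 5/4, F = 0, G = 13/16; EG - F^2 = 65/64

Answer: EG - F^2 = 65/64


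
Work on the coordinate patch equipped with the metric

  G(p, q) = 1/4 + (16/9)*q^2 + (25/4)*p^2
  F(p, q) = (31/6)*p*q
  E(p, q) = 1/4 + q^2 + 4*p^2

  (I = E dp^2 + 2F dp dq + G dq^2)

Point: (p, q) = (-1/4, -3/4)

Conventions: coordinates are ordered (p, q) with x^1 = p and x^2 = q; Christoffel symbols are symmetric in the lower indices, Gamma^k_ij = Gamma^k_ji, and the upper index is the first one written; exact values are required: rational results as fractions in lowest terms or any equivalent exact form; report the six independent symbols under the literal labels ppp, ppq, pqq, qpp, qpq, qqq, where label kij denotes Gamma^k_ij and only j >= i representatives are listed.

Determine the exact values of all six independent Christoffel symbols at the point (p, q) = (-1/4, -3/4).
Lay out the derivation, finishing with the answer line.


E = 17/16, F = 31/32, G = 105/64 at the point
E_p = -2, E_q = -3/2, F_p = -31/8, F_q = -31/24, G_p = -25/8, G_q = -8/3
EG - F^2 = 103/128;  g^inv = (128/103) * [[105/64, -31/32], [-31/32, 17/16]]
first-kind symbols [ij,l] = (1/2)(d_i g_jl + d_j g_il - d_l g_ij): [pp,p] = E_p/2 = -1, [pp,q] = F_p - E_q/2 = -25/8, [pq,p] = E_q/2 = -3/4, [pq,q] = G_p/2 = -25/16, [qq,p] = F_q - G_p/2 = 13/48, [qq,q] = G_q/2 = -4/3
Gamma^p_ij = (G*[ij,p] - F*[ij,q])/(EG - F^2), Gamma^q_ij = (E*[ij,q] - F*[ij,p])/(EG - F^2)

Answer: Gamma_ppp = 355/206, Gamma_ppq = 145/412, Gamma_pqq = 5333/2472, Gamma_qpp = -301/103, Gamma_qpq = -239/206, Gamma_qqq = -2579/1236


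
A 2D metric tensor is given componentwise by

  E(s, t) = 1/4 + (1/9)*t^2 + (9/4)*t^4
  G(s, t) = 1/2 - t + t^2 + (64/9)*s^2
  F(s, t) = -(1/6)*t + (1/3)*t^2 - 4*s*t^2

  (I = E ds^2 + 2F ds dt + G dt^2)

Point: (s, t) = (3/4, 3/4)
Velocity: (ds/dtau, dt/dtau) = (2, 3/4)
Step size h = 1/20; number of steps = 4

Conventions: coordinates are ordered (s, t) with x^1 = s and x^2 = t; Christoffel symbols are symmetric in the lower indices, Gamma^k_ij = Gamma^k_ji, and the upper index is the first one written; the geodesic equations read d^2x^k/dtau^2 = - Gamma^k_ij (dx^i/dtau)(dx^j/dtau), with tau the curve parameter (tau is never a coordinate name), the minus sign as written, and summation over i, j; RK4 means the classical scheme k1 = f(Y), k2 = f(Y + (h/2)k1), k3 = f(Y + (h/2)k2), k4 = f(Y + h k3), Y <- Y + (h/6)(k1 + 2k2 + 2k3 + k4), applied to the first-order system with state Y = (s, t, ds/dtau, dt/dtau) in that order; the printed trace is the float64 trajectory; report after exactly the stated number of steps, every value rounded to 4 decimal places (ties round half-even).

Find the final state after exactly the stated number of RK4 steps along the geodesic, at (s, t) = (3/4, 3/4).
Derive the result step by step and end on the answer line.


f(Y) = (ds/dtau, dt/dtau, -Gamma^s_ij Y'^i Y'^j, -Gamma^t_ij Y'^i Y'^j) with the Gammas evaluated at the stage position; h = 0.050000; intermediate values shown to 6 dp
step 0: s = 0.7500, t = 0.7500, ds/dtau = 2.0000, dt/dtau = 0.7500
step 1:
  k1: at (s, t) = (0.750000, 0.750000), (ds/dtau, dt/dtau) = (2.000000, 0.750000); Gamma_sss = -3.869446, Gamma_sst = 9.685705, Gamma_stt = -22.824329, Gamma_tss = -2.439332, Gamma_tst = 4.886401, Gamma_ttt = -8.542501; k1 = (2.000000, 0.750000, -0.740644, -0.096716)
  k2: at (s, t) = (0.800000, 0.768750), (ds/dtau, dt/dtau) = (1.981484, 0.747582); Gamma_sss = -3.999814, Gamma_sst = 10.133439, Gamma_stt = -24.190930, Gamma_tss = -2.417732, Gamma_tst = 4.956485, Gamma_ttt = -8.990422; k2 = (1.981484, 0.747582, -0.797582, -0.167053)
  k3: at (s, t) = (0.799537, 0.768690), (ds/dtau, dt/dtau) = (1.980060, 0.745824); Gamma_sss = -4.000135, Gamma_sst = 10.130397, Gamma_stt = -24.173929, Gamma_tss = -2.419180, Gamma_tst = 4.957213, Gamma_ttt = -8.987048; k3 = (1.980060, 0.745824, -0.790749, -0.157579)
  k4: at (s, t) = (0.849003, 0.787291), (ds/dtau, dt/dtau) = (1.960463, 0.742121); Gamma_sss = -4.131469, Gamma_sst = 10.564243, Gamma_stt = -25.474969, Gamma_tss = -2.408773, Gamma_tst = 5.034195, Gamma_ttt = -9.419721; k4 = (1.960463, 0.742121, -0.830723, -0.202743)
  Y <- Y + (h/6)(k1 + 2k2 + 2k3 + k4): s = 0.8490, t = 0.7873, ds/dtau = 1.9604, dt/dtau = 0.7421
step 2:
  k1: at (s, t) = (0.849030, 0.787324), (ds/dtau, dt/dtau) = (1.960433, 0.742094); Gamma_sss = -4.131855, Gamma_sst = 10.564683, Gamma_stt = -25.474659, Gamma_tss = -2.409032, Gamma_tst = 5.034528, Gamma_ttt = -9.420094; k1 = (1.960433, 0.742094, -0.830612, -0.202415)
  k2: at (s, t) = (0.898040, 0.805877), (ds/dtau, dt/dtau) = (1.939668, 0.737034); Gamma_sss = -4.265141, Gamma_sst = 10.986247, Gamma_stt = -26.708745, Gamma_tss = -2.408827, Gamma_tst = 5.118529, Gamma_ttt = -9.839256; k2 = (1.939668, 0.737034, -0.856413, -0.227278)
  k3: at (s, t) = (0.897521, 0.805750), (ds/dtau, dt/dtau) = (1.939023, 0.736412); Gamma_sss = -4.264663, Gamma_sst = 10.982436, Gamma_stt = -26.692780, Gamma_tss = -2.409563, Gamma_tst = 5.118483, Gamma_ttt = -9.835285; k3 = (1.939023, 0.736412, -0.854188, -0.224367)
  k4: at (s, t) = (0.945981, 0.824145), (ds/dtau, dt/dtau) = (1.917724, 0.730876); Gamma_sss = -4.398426, Gamma_sst = 11.390540, Gamma_stt = -27.861178, Gamma_tss = -2.417167, Gamma_tst = 5.207509, Gamma_ttt = -10.240263; k4 = (1.917724, 0.730876, -0.871565, -0.238207)
  Y <- Y + (h/6)(k1 + 2k2 + 2k3 + k4): s = 0.9460, t = 0.8242, ds/dtau = 1.9177, dt/dtau = 0.7309
step 3:
  k1: at (s, t) = (0.945992, 0.824157), (ds/dtau, dt/dtau) = (1.917738, 0.730895); Gamma_sss = -4.398554, Gamma_sst = 11.390696, Gamma_stt = -27.861115, Gamma_tss = -2.417248, Gamma_tst = 5.207620, Gamma_ttt = -10.240400; k1 = (1.917738, 0.730895, -0.871619, -0.238221)
  k2: at (s, t) = (0.993936, 0.842429), (ds/dtau, dt/dtau) = (1.895948, 0.724939); Gamma_sss = -4.532961, Gamma_sst = 11.785898, Gamma_stt = -28.963920, Gamma_tss = -2.431791, Gamma_tst = 5.301263, Gamma_ttt = -10.631900; k2 = (1.895948, 0.724939, -0.882312, -0.243791)
  k3: at (s, t) = (0.993391, 0.842280), (ds/dtau, dt/dtau) = (1.895680, 0.724800); Gamma_sss = -4.532208, Gamma_sst = 11.781914, Gamma_stt = -28.948754, Gamma_tss = -2.432226, Gamma_tst = 5.300904, Gamma_ttt = -10.627815; k3 = (1.895680, 0.724800, -0.881688, -0.243146)
  k4: at (s, t) = (1.040776, 0.860397), (ds/dtau, dt/dtau) = (1.873654, 0.718737); Gamma_sss = -4.666650, Gamma_sst = 12.163909, Gamma_stt = -29.987211, Gamma_tss = -2.452459, Gamma_tst = 5.398091, Gamma_ttt = -11.005766; k4 = (1.873654, 0.718737, -0.887885, -0.243894)
  Y <- Y + (h/6)(k1 + 2k2 + 2k3 + k4): s = 1.0408, t = 0.8604, ds/dtau = 1.8737, dt/dtau = 0.7188
step 4:
  k1: at (s, t) = (1.040781, 0.860399), (ds/dtau, dt/dtau) = (1.873676, 0.718761); Gamma_sss = -4.666674, Gamma_sst = 12.163952, Gamma_stt = -29.987271, Gamma_tss = -2.452469, Gamma_tst = 5.398110, Gamma_ttt = -11.005807; k1 = (1.873676, 0.718761, -0.887946, -0.243963)
  k2: at (s, t) = (1.087623, 0.878368), (ds/dtau, dt/dtau) = (1.851477, 0.712662); Gamma_sss = -4.801007, Gamma_sst = 12.532891, Gamma_stt = -30.962344, Gamma_tss = -2.477689, Gamma_tst = 5.498303, Gamma_ttt = -11.370483; k2 = (1.851477, 0.712662, -0.890661, -0.241414)
  k3: at (s, t) = (1.087068, 0.878216), (ds/dtau, dt/dtau) = (1.851409, 0.712726); Gamma_sss = -4.800201, Gamma_sst = 12.528978, Gamma_stt = -30.947817, Gamma_tss = -2.478002, Gamma_tst = 5.497840, Gamma_ttt = -11.366485; k3 = (1.851409, 0.712726, -0.890616, -0.241506)
  k4: at (s, t) = (1.133352, 0.896036), (ds/dtau, dt/dtau) = (1.829145, 0.706686); Gamma_sss = -4.934195, Gamma_sst = 12.884924, Gamma_stt = -31.860825, Gamma_tss = -2.507518, Gamma_tst = 5.600434, Gamma_ttt = -11.718061; k4 = (1.829145, 0.706686, -0.890759, -0.236948)
  Y <- Y + (h/6)(k1 + 2k2 + 2k3 + k4): s = 1.1334, t = 0.8960, ds/dtau = 1.8292, dt/dtau = 0.7067

Answer: s = 1.1334, t = 0.8960, ds/dtau = 1.8292, dt/dtau = 0.7067


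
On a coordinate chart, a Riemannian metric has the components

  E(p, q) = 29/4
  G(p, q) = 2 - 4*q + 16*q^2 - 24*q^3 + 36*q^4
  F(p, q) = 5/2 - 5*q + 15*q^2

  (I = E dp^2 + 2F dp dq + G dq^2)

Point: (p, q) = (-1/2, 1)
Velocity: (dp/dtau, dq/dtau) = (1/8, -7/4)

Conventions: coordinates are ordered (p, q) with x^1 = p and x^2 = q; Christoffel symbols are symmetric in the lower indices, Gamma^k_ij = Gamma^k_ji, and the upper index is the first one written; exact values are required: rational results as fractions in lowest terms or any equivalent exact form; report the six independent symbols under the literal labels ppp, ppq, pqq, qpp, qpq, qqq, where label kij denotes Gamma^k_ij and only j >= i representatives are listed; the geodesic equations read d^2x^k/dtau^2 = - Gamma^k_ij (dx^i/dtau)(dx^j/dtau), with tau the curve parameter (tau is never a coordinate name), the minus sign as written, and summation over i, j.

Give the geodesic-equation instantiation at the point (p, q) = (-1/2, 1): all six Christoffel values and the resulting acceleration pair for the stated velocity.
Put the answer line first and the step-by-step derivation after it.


Answer: Gamma_ppp = 0, Gamma_ppq = 0, Gamma_pqq = 100/129, Gamma_qpp = 0, Gamma_qpq = 0, Gamma_qqq = 200/129; accelerations (d^2p/dtau^2, d^2q/dtau^2) = (-1225/516, -1225/258)

E = 29/4, F = 25/2, G = 26 at the point
E_p = 0, E_q = 0, F_p = 0, F_q = 25, G_p = 0, G_q = 100
EG - F^2 = 129/4;  g^inv = (4/129) * [[26, -25/2], [-25/2, 29/4]]
first-kind symbols [ij,l] = (1/2)(d_i g_jl + d_j g_il - d_l g_ij): [pp,p] = E_p/2 = 0, [pp,q] = F_p - E_q/2 = 0, [pq,p] = E_q/2 = 0, [pq,q] = G_p/2 = 0, [qq,p] = F_q - G_p/2 = 25, [qq,q] = G_q/2 = 50
Gamma^p_ij = (G*[ij,p] - F*[ij,q])/(EG - F^2), Gamma^q_ij = (E*[ij,q] - F*[ij,p])/(EG - F^2)
Gamma_ppp = 0, Gamma_ppq = 0, Gamma_pqq = 100/129, Gamma_qpp = 0, Gamma_qpq = 0, Gamma_qqq = 200/129
d^2p/dtau^2 = -(Gamma_ppp*(1/8)^2 + 2*Gamma_ppq*(1/8)*(-7/4) + Gamma_pqq*(-7/4)^2) = -1225/516
d^2q/dtau^2 = -(Gamma_qpp*(1/8)^2 + 2*Gamma_qpq*(1/8)*(-7/4) + Gamma_qqq*(-7/4)^2) = -1225/258


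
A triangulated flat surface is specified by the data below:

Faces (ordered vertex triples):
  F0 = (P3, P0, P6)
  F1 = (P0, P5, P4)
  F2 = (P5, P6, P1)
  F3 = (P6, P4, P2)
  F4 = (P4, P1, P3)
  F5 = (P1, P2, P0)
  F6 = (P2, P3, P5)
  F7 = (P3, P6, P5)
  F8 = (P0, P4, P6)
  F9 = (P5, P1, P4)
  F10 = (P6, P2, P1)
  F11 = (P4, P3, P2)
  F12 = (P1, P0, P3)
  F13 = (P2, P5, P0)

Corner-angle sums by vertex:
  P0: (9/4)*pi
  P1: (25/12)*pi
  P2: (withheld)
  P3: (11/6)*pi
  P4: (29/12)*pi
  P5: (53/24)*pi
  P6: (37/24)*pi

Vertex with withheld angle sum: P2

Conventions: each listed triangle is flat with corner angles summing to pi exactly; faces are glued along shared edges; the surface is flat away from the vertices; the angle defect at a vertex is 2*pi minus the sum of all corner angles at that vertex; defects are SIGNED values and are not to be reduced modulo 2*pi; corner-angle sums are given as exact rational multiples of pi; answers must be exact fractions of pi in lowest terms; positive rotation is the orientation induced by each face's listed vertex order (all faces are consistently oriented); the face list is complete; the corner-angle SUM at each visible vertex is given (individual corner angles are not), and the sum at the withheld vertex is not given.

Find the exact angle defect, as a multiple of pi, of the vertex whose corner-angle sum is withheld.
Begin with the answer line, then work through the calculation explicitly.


Answer: defect(P2) = pi/3

V = 7, E = 21, F = 14; chi = V - E + F = 0
Gauss-Bonnet: total defect = 2*pi*chi = 0; visible defects sum to -pi/3


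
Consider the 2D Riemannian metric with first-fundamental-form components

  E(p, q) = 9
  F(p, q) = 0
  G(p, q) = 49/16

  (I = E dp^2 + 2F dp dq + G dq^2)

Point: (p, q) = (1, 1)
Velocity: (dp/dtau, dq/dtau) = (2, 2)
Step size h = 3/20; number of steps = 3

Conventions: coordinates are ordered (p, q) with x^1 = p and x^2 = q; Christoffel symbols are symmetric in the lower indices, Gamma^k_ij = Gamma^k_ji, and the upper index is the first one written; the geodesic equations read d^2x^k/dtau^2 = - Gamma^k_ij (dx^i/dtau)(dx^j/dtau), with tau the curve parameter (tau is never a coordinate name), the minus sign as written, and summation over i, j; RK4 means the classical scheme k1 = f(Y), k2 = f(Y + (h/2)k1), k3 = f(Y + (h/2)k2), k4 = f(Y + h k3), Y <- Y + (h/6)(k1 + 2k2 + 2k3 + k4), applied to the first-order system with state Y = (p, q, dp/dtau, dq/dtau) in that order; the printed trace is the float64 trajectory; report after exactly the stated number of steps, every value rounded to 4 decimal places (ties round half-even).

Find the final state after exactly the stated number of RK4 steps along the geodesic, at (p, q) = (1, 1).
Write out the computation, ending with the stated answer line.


f(Y) = (dp/dtau, dq/dtau, -Gamma^p_ij Y'^i Y'^j, -Gamma^q_ij Y'^i Y'^j) with the Gammas evaluated at the stage position; h = 0.150000; intermediate values shown to 6 dp
step 0: p = 1.0000, q = 1.0000, dp/dtau = 2.0000, dq/dtau = 2.0000
step 1:
  k1: at (p, q) = (1.000000, 1.000000), (dp/dtau, dq/dtau) = (2.000000, 2.000000); Gamma_ppp = 0.000000, Gamma_ppq = 0.000000, Gamma_pqq = 0.000000, Gamma_qpp = 0.000000, Gamma_qpq = 0.000000, Gamma_qqq = 0.000000; k1 = (2.000000, 2.000000, 0.000000, 0.000000)
  k2: at (p, q) = (1.150000, 1.150000), (dp/dtau, dq/dtau) = (2.000000, 2.000000); Gamma_ppp = 0.000000, Gamma_ppq = 0.000000, Gamma_pqq = 0.000000, Gamma_qpp = 0.000000, Gamma_qpq = 0.000000, Gamma_qqq = 0.000000; k2 = (2.000000, 2.000000, 0.000000, 0.000000)
  k3: at (p, q) = (1.150000, 1.150000), (dp/dtau, dq/dtau) = (2.000000, 2.000000); Gamma_ppp = 0.000000, Gamma_ppq = 0.000000, Gamma_pqq = 0.000000, Gamma_qpp = 0.000000, Gamma_qpq = 0.000000, Gamma_qqq = 0.000000; k3 = (2.000000, 2.000000, 0.000000, 0.000000)
  k4: at (p, q) = (1.300000, 1.300000), (dp/dtau, dq/dtau) = (2.000000, 2.000000); Gamma_ppp = 0.000000, Gamma_ppq = 0.000000, Gamma_pqq = 0.000000, Gamma_qpp = 0.000000, Gamma_qpq = 0.000000, Gamma_qqq = 0.000000; k4 = (2.000000, 2.000000, 0.000000, 0.000000)
  Y <- Y + (h/6)(k1 + 2k2 + 2k3 + k4): p = 1.3000, q = 1.3000, dp/dtau = 2.0000, dq/dtau = 2.0000
step 2:
  k1: at (p, q) = (1.300000, 1.300000), (dp/dtau, dq/dtau) = (2.000000, 2.000000); Gamma_ppp = 0.000000, Gamma_ppq = 0.000000, Gamma_pqq = 0.000000, Gamma_qpp = 0.000000, Gamma_qpq = 0.000000, Gamma_qqq = 0.000000; k1 = (2.000000, 2.000000, 0.000000, 0.000000)
  k2: at (p, q) = (1.450000, 1.450000), (dp/dtau, dq/dtau) = (2.000000, 2.000000); Gamma_ppp = 0.000000, Gamma_ppq = 0.000000, Gamma_pqq = 0.000000, Gamma_qpp = 0.000000, Gamma_qpq = 0.000000, Gamma_qqq = 0.000000; k2 = (2.000000, 2.000000, 0.000000, 0.000000)
  k3: at (p, q) = (1.450000, 1.450000), (dp/dtau, dq/dtau) = (2.000000, 2.000000); Gamma_ppp = 0.000000, Gamma_ppq = 0.000000, Gamma_pqq = 0.000000, Gamma_qpp = 0.000000, Gamma_qpq = 0.000000, Gamma_qqq = 0.000000; k3 = (2.000000, 2.000000, 0.000000, 0.000000)
  k4: at (p, q) = (1.600000, 1.600000), (dp/dtau, dq/dtau) = (2.000000, 2.000000); Gamma_ppp = 0.000000, Gamma_ppq = 0.000000, Gamma_pqq = 0.000000, Gamma_qpp = 0.000000, Gamma_qpq = 0.000000, Gamma_qqq = 0.000000; k4 = (2.000000, 2.000000, 0.000000, 0.000000)
  Y <- Y + (h/6)(k1 + 2k2 + 2k3 + k4): p = 1.6000, q = 1.6000, dp/dtau = 2.0000, dq/dtau = 2.0000
step 3:
  k1: at (p, q) = (1.600000, 1.600000), (dp/dtau, dq/dtau) = (2.000000, 2.000000); Gamma_ppp = 0.000000, Gamma_ppq = 0.000000, Gamma_pqq = 0.000000, Gamma_qpp = 0.000000, Gamma_qpq = 0.000000, Gamma_qqq = 0.000000; k1 = (2.000000, 2.000000, 0.000000, 0.000000)
  k2: at (p, q) = (1.750000, 1.750000), (dp/dtau, dq/dtau) = (2.000000, 2.000000); Gamma_ppp = 0.000000, Gamma_ppq = 0.000000, Gamma_pqq = 0.000000, Gamma_qpp = 0.000000, Gamma_qpq = 0.000000, Gamma_qqq = 0.000000; k2 = (2.000000, 2.000000, 0.000000, 0.000000)
  k3: at (p, q) = (1.750000, 1.750000), (dp/dtau, dq/dtau) = (2.000000, 2.000000); Gamma_ppp = 0.000000, Gamma_ppq = 0.000000, Gamma_pqq = 0.000000, Gamma_qpp = 0.000000, Gamma_qpq = 0.000000, Gamma_qqq = 0.000000; k3 = (2.000000, 2.000000, 0.000000, 0.000000)
  k4: at (p, q) = (1.900000, 1.900000), (dp/dtau, dq/dtau) = (2.000000, 2.000000); Gamma_ppp = 0.000000, Gamma_ppq = 0.000000, Gamma_pqq = 0.000000, Gamma_qpp = 0.000000, Gamma_qpq = 0.000000, Gamma_qqq = 0.000000; k4 = (2.000000, 2.000000, 0.000000, 0.000000)
  Y <- Y + (h/6)(k1 + 2k2 + 2k3 + k4): p = 1.9000, q = 1.9000, dp/dtau = 2.0000, dq/dtau = 2.0000

Answer: p = 1.9000, q = 1.9000, dp/dtau = 2.0000, dq/dtau = 2.0000


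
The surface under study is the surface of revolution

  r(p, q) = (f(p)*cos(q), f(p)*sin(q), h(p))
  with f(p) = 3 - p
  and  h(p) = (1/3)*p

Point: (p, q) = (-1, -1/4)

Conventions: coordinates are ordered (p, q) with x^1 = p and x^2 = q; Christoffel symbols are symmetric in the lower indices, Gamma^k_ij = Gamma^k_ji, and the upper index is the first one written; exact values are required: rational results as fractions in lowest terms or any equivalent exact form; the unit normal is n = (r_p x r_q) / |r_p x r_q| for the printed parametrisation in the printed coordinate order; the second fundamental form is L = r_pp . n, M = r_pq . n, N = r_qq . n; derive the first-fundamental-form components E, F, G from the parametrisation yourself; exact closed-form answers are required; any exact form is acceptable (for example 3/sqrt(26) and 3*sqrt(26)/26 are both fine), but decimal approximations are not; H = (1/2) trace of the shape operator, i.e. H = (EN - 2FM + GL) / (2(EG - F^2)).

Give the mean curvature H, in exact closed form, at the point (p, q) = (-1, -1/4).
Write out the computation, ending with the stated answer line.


f = 4, f' = -1, f'' = 0, h' = 1/3, h'' = 0
E = 10/9, F = 0, G = 16; answer radicand W^2 = 10/9
unnormalised second-form numerators: l = 0, m = 0, n = 4/3; L = l/sqrt(10/9), and similarly M = m/sqrt(W^2), N = n/sqrt(W^2)
H = (E*n - 2*F*m + G*l) / (2*(EG - F^2)*sqrt(W^2)); E*n - 2*F*m + G*l = 40/27, EG - F^2 = 160/9, so H = (1/24)/sqrt(10/9)

Answer: H = sqrt(10)/80


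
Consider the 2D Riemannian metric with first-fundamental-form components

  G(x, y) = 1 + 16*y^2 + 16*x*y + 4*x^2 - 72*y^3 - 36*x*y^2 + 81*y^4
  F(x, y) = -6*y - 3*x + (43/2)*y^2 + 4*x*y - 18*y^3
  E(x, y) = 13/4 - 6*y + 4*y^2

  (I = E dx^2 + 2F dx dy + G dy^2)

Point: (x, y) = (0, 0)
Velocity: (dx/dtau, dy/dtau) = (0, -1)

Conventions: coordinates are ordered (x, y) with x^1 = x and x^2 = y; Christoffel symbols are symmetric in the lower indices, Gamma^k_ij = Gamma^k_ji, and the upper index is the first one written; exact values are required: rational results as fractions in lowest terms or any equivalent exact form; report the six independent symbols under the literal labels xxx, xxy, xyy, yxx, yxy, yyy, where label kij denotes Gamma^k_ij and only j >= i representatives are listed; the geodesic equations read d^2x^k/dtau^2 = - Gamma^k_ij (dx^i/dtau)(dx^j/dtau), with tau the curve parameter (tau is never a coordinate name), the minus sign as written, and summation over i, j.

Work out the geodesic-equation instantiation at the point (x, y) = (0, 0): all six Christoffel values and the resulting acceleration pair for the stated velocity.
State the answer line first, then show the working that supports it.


Answer: Gamma_xxx = 0, Gamma_xxy = -12/13, Gamma_xyy = -24/13, Gamma_yxx = 0, Gamma_yxy = 0, Gamma_yyy = 0; accelerations (d^2x/dtau^2, d^2y/dtau^2) = (24/13, 0)

E = 13/4, F = 0, G = 1 at the point
E_x = 0, E_y = -6, F_x = -3, F_y = -6, G_x = 0, G_y = 0
EG - F^2 = 13/4;  g^inv = (4/13) * [[1, 0], [0, 13/4]]
first-kind symbols [ij,l] = (1/2)(d_i g_jl + d_j g_il - d_l g_ij): [xx,x] = E_x/2 = 0, [xx,y] = F_x - E_y/2 = 0, [xy,x] = E_y/2 = -3, [xy,y] = G_x/2 = 0, [yy,x] = F_y - G_x/2 = -6, [yy,y] = G_y/2 = 0
Gamma^x_ij = (G*[ij,x] - F*[ij,y])/(EG - F^2), Gamma^y_ij = (E*[ij,y] - F*[ij,x])/(EG - F^2)
Gamma_xxx = 0, Gamma_xxy = -12/13, Gamma_xyy = -24/13, Gamma_yxx = 0, Gamma_yxy = 0, Gamma_yyy = 0
d^2x/dtau^2 = -(Gamma_xxx*(0)^2 + 2*Gamma_xxy*(0)*(-1) + Gamma_xyy*(-1)^2) = 24/13
d^2y/dtau^2 = -(Gamma_yxx*(0)^2 + 2*Gamma_yxy*(0)*(-1) + Gamma_yyy*(-1)^2) = 0


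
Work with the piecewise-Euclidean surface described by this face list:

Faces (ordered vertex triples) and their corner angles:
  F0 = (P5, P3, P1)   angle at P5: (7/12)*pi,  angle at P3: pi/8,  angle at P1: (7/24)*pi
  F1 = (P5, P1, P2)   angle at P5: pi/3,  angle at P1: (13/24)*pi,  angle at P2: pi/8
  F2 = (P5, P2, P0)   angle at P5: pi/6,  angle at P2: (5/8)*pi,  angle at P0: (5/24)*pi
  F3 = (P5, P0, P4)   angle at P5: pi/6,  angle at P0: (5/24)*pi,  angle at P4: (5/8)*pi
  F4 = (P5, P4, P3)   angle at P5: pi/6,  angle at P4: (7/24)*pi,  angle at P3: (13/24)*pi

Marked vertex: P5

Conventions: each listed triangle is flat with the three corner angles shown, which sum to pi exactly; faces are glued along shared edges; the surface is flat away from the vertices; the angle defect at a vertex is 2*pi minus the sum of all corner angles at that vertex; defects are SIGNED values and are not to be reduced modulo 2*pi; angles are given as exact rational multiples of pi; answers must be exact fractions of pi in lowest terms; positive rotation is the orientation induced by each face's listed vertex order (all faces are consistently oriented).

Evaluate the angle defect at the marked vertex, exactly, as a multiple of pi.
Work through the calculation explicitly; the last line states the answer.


Sum of corner angles at P5: (17/12)*pi
defect = 2*pi - (17/12)*pi

Answer: defect(P5) = (7/12)*pi


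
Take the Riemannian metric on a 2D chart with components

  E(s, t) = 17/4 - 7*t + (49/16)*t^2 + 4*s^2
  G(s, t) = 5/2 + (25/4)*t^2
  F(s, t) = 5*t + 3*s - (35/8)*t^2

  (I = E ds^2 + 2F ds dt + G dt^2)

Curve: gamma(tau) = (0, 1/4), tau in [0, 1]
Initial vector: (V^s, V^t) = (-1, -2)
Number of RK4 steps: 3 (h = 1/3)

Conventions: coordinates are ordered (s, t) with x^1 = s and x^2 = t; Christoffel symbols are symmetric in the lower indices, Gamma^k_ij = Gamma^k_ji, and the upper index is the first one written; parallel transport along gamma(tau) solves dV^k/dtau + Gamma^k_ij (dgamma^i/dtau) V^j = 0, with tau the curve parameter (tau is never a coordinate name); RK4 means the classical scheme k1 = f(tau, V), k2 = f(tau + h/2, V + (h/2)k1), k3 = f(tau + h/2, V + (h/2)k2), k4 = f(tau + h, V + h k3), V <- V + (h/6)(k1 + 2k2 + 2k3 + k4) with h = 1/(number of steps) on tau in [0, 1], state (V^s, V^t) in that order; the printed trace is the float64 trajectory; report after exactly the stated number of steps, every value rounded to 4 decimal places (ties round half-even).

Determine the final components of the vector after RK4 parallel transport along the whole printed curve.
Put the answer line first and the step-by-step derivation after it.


Answer: V^s = -1.0000, V^t = -2.0000

gamma'(tau) = (0, 0); f(tau, V)^k = -Gamma^k_ij(gamma(tau)) gamma'^i(tau) V^j; h = 1/3; intermediate values shown to 6 dp
curve data and Christoffel symbols at the stage parameters:
  tau = 0.000000: gamma = (0.000000, 0.250000), gamma' = (0.000000, 0.000000); Gamma_sss = -0.820368, Gamma_sst = -1.157904, Gamma_stt = 0.967454, Gamma_tss = 2.260935, Gamma_tst = 0.391184, Gamma_ttt = 0.213698
  tau = 0.166667: gamma = (0.000000, 0.250000), gamma' = (0.000000, 0.000000); Gamma_sss = -0.820368, Gamma_sst = -1.157904, Gamma_stt = 0.967454, Gamma_tss = 2.260935, Gamma_tst = 0.391184, Gamma_ttt = 0.213698
  tau = 0.333333: gamma = (0.000000, 0.250000), gamma' = (0.000000, 0.000000); Gamma_sss = -0.820368, Gamma_sst = -1.157904, Gamma_stt = 0.967454, Gamma_tss = 2.260935, Gamma_tst = 0.391184, Gamma_ttt = 0.213698
  tau = 0.500000: gamma = (0.000000, 0.250000), gamma' = (0.000000, 0.000000); Gamma_sss = -0.820368, Gamma_sst = -1.157904, Gamma_stt = 0.967454, Gamma_tss = 2.260935, Gamma_tst = 0.391184, Gamma_ttt = 0.213698
  tau = 0.666667: gamma = (0.000000, 0.250000), gamma' = (0.000000, 0.000000); Gamma_sss = -0.820368, Gamma_sst = -1.157904, Gamma_stt = 0.967454, Gamma_tss = 2.260935, Gamma_tst = 0.391184, Gamma_ttt = 0.213698
  tau = 0.833333: gamma = (0.000000, 0.250000), gamma' = (0.000000, 0.000000); Gamma_sss = -0.820368, Gamma_sst = -1.157904, Gamma_stt = 0.967454, Gamma_tss = 2.260935, Gamma_tst = 0.391184, Gamma_ttt = 0.213698
  tau = 1.000000: gamma = (0.000000, 0.250000), gamma' = (0.000000, 0.000000); Gamma_sss = -0.820368, Gamma_sst = -1.157904, Gamma_stt = 0.967454, Gamma_tss = 2.260935, Gamma_tst = 0.391184, Gamma_ttt = 0.213698
step 0: V^s = -1.0000, V^t = -2.0000
step 1: k1 = (0.000000, 0.000000), k2 = (0.000000, 0.000000), k3 = (0.000000, 0.000000), k4 = (0.000000, 0.000000); V <- V + (h/6)(k1 + 2k2 + 2k3 + k4): V^s = -1.0000, V^t = -2.0000
step 2: k1 = (0.000000, 0.000000), k2 = (0.000000, 0.000000), k3 = (0.000000, 0.000000), k4 = (0.000000, 0.000000); V <- V + (h/6)(k1 + 2k2 + 2k3 + k4): V^s = -1.0000, V^t = -2.0000
step 3: k1 = (0.000000, 0.000000), k2 = (0.000000, 0.000000), k3 = (0.000000, 0.000000), k4 = (0.000000, 0.000000); V <- V + (h/6)(k1 + 2k2 + 2k3 + k4): V^s = -1.0000, V^t = -2.0000


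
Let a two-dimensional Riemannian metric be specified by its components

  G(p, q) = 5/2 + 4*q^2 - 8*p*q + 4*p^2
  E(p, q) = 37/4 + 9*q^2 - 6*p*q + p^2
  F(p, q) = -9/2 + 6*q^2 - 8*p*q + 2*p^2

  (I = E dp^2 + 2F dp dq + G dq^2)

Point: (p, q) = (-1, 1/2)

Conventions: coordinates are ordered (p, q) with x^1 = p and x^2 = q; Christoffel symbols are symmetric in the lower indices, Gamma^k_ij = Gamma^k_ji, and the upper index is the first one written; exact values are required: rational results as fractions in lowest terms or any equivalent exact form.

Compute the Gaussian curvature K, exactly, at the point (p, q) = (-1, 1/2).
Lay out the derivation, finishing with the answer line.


E = 31/2, F = 3, G = 23/2, EG - F^2 = 677/4 at the point
E_p = -5, E_q = 15, F_p = -8, F_q = 14, G_p = -12, G_q = 12
E_qq = 18, F_pq = -8, G_pp = 8
K follows from Brioschi's formula, (det M1 - det M2)/(EG - F^2)^2.
M1 = [[-E_qq/2 + F_pq - G_pp/2, E_p/2, F_p - E_q/2], [F_q - G_p/2, E, F], [G_q/2, F, G]] = [[-21, -5/2, -31/2], [20, 31/2, 3], [6, 3, 23/2]]; det M1 = -10051/4
M2 = [[0, E_q/2, G_p/2], [E_q/2, E, F], [G_p/2, F, G]] = [[0, 15/2, -6], [15/2, 31/2, 3], [-6, 3, 23/2]]; det M2 = -11799/8
det M1 - det M2 = -8303/8; K = -8303/8 / (677/4)^2 = -16606/458329

Answer: K = -16606/458329


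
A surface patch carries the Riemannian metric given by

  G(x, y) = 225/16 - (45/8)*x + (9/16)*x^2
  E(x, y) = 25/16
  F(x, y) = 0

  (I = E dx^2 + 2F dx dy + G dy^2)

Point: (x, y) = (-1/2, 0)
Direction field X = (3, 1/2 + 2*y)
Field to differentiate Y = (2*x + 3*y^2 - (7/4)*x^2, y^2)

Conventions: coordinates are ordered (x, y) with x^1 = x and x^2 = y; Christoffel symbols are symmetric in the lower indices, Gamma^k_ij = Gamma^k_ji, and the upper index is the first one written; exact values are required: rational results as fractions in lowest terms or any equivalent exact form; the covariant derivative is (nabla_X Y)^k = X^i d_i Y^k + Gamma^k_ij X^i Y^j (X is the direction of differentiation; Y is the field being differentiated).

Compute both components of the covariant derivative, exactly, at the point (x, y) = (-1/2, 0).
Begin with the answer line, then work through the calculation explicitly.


Answer: (nabla_X Y)^x = 45/4, (nabla_X Y)^y = 23/176

E = 25/16, F = 0, G = 1089/64 at the point
E_x = 0, E_y = 0, F_x = 0, F_y = 0, G_x = -99/16, G_y = 0
EG - F^2 = 27225/1024;  g^inv = (1024/27225) * [[1089/64, 0], [0, 25/16]]
first-kind symbols [ij,l] = (1/2)(d_i g_jl + d_j g_il - d_l g_ij): [xx,x] = E_x/2 = 0, [xx,y] = F_x - E_y/2 = 0, [xy,x] = E_y/2 = 0, [xy,y] = G_x/2 = -99/32, [yy,x] = F_y - G_x/2 = 99/32, [yy,y] = G_y/2 = 0
Gamma^x_ij = (G*[ij,x] - F*[ij,y])/(EG - F^2), Gamma^y_ij = (E*[ij,y] - F*[ij,x])/(EG - F^2)
Gamma_xxx = 0, Gamma_xxy = 0, Gamma_xyy = 99/50, Gamma_yxx = 0, Gamma_yxy = -2/11, Gamma_yyy = 0
X = (3, 1/2), Y = (-23/16, 0) at the point
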